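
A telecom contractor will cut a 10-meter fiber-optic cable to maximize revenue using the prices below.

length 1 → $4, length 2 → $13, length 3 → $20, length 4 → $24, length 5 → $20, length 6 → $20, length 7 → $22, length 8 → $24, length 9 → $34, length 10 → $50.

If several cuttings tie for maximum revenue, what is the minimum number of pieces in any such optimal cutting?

4

Build r[k] bottom-up: r[k] = max over allowed piece i of (p[i] + r[k−i]).
r[1] = 4
r[2] = max(4+4, 13+0) = 13
r[3] = max(4+13, 13+4, 20+0) = 20
r[4] = max(4+20, 13+13, 20+4, 24+0) = 26
r[5] = max(4+26, 13+20, 20+13, 24+4, 20+0) = 33
r[6] = max(4+33, 13+26, 20+20, 24+13, 20+4, 20+0) = 40
r[7] = max(4+40, 13+33, 20+26, …, 20+4, 22+0) = 46
r[8] = max(4+46, 13+40, 20+33, …, 22+4, 24+0) = 53
r[9] = max(4+53, 13+46, 20+40, …, 24+4, 34+0) = 60
r[10] = max(4+60, 13+53, 20+46, …, 34+4, 50+0) = 66
Maximum revenue is $66.
Now minimize piece count subject to staying optimal: for each k, pieces[k] = 1 + min over i with p[i]+r[k−i]=r[k] of pieces[k−i].
pieces[7] = 3
pieces[8] = 3
pieces[9] = 3
pieces[10] = 4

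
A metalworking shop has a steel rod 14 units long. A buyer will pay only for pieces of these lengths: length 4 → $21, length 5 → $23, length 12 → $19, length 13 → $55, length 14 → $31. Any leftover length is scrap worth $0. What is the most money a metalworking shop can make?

67

Consider every possible first cut. f[k] is the best of p[i]+f[k−i] over all sellable i≤k.
f[1] = 0
f[2] = 0
f[3] = 0
f[4] = 21
f[5] = 23
f[6] = 23
f[7] = 23
f[8] = 42  (first piece 4, then f[4]=21)
f[9] = 44  (first piece 4, then f[5]=23)
f[10] = 46  (first piece 5, then f[5]=23)
f[11] = 46
f[12] = 63  (first piece 4, then f[8]=42)
f[13] = 65  (first piece 4, then f[9]=44)
f[14] = 67  (first piece 4, then f[10]=46)
One optimal cutting: 5 + 5 + 4 → $67.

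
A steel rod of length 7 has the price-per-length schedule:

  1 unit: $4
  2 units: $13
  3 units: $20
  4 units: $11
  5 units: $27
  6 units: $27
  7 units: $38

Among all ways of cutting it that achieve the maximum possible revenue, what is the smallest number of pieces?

Consider every possible first cut. r[k] is the best of p[i]+r[k−i] over all sellable i≤k.
r[1] = 4
r[2] = 13
r[3] = 20
r[4] = 26  (first piece 2, then r[2]=13)
r[5] = 33  (first piece 2, then r[3]=20)
r[6] = 40  (first piece 3, then r[3]=20)
r[7] = 46  (first piece 2, then r[5]=33)
Maximum revenue is $46.
Now minimize piece count subject to staying optimal: for each k, pieces[k] = 1 + min over i with p[i]+r[k−i]=r[k] of pieces[k−i].
pieces[4] = 2
pieces[5] = 2
pieces[6] = 2
pieces[7] = 3

3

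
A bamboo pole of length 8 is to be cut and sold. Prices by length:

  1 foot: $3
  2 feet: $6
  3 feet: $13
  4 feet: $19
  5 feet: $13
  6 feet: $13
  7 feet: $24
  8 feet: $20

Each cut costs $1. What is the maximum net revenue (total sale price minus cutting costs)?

37

Let r[k] be the best obtainable value from length k. For each k, try every first piece i and keep the best of price[i] + r[k−i] minus the 1 cut fee when i<k.
r[1] = 3
r[2] = 6
r[3] = 13
r[4] = 19
r[5] = 21  (first piece 1, then r[4]=19)
r[6] = 25  (first piece 3, then r[3]=13)
r[7] = 31  (first piece 3, then r[4]=19)
r[8] = 37  (first piece 4, then r[4]=19)
One optimal plan: pieces 4 + 4 (1 cut) → $38 − $1 = $37.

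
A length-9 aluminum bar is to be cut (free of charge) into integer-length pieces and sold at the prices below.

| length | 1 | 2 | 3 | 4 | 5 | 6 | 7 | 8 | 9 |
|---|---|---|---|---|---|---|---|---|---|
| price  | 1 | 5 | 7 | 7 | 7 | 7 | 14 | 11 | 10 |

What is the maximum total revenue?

22

Let r[k] be the best obtainable value from length k. For each k, try every first piece i and keep the best of price[i] + r[k−i].
r[1] = 1
r[2] = 5
r[3] = 7
r[4] = 10  (first piece 2, then r[2]=5)
r[5] = 12  (first piece 2, then r[3]=7)
r[6] = 15  (first piece 2, then r[4]=10)
r[7] = 17  (first piece 2, then r[5]=12)
r[8] = 20  (first piece 2, then r[6]=15)
r[9] = 22  (first piece 2, then r[7]=17)
One optimal cutting: 3 + 2 + 2 + 2 → $7 + $5 + $5 + $5 = $22.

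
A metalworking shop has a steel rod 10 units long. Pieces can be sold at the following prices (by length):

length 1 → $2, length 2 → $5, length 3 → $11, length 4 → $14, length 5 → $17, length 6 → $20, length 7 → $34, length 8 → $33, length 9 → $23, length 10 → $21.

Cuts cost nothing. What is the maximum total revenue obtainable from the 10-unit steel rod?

45

Consider every possible first cut. v[k] is the best of p[i]+v[k−i] over all sellable i≤k.
v[1] = 2
v[2] = 5
v[3] = 11
v[4] = 14
v[5] = 17
v[6] = 22  (first piece 3, then v[3]=11)
v[7] = 34
v[8] = 36  (first piece 1, then v[7]=34)
v[9] = 39  (first piece 2, then v[7]=34)
v[10] = 45  (first piece 3, then v[7]=34)
One optimal cutting: 7 + 3 → $34 + $11 = $45.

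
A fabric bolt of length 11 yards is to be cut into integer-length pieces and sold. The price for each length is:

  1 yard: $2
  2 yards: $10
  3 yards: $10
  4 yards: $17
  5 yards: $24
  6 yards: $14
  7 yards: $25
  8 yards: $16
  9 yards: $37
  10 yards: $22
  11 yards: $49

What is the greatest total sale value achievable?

54

Build R[k] bottom-up: R[k] = max over allowed piece i of (p[i] + R[k−i]).
R[1] = 2
R[2] = max(2+2, 10+0) = 10
R[3] = max(2+10, 10+2, 10+0) = 12
R[4] = max(2+12, 10+10, 10+2, 17+0) = 20
R[5] = max(2+20, 10+12, 10+10, 17+2, 24+0) = 24
R[6] = max(2+24, 10+20, 10+12, 17+10, 24+2, 14+0) = 30
R[7] = max(2+30, 10+24, 10+20, …, 14+2, 25+0) = 34
R[8] = max(2+34, 10+30, 10+24, …, 25+2, 16+0) = 40
R[9] = max(2+40, 10+34, 10+30, …, 16+2, 37+0) = 44
R[10] = max(2+44, 10+40, 10+34, …, 37+2, 22+0) = 50
R[11] = max(2+50, 10+44, 10+40, …, 22+2, 49+0) = 54
One optimal cutting: 5 + 2 + 2 + 2 → $24 + $10 + $10 + $10 = $54.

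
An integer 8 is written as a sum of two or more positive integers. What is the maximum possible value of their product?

Let P[k] be the best product for length k (with at least one cut). For each first piece i, the rest contributes max(k−i, P[k−i]).
P[2] = 1*max(1,0) = 1*1 = 1
P[3] = max(1*2, 2*1) = 2
P[4] = max(1*3, 2*2, 3*1) = 4
P[5] = max(1*4, 2*3, 3*2, 4*1) = 6
P[6] = max(1*6, 2*4, 3*3, 4*2, 5*1) = 9
P[7] = max(1*9, 2*6, 3*4, 4*3, 5*2, 6*1) = 12
P[8] = max(1*12, 2*9, 3*6, …, 6*2, 7*1) = 18
One optimal split: 3 + 3 + 2; product 3*3*2 = 18.

18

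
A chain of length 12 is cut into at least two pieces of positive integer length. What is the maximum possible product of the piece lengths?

81

Fill P[k] for k=2..12: at each k try every first piece i and multiply by the better of (k−i) uncut or P[k−i].
P[2] = 1*max(1,0) = 1*1 = 1
P[3] = 1*max(2,1) = 1*2 = 2
P[4] = 2*max(2,1) = 2*2 = 4
P[5] = 2*max(3,2) = 2*3 = 6
P[6] = 3*max(3,2) = 3*3 = 9
P[7] = 2*max(5,6) = 2*6 = 12
P[8] = 2*max(6,9) = 2*9 = 18
P[9] = 3*max(6,9) = 3*9 = 27
P[10] = 2*max(8,18) = 2*18 = 36
P[11] = 2*max(9,27) = 2*27 = 54
P[12] = 3*max(9,27) = 3*27 = 81
One optimal split: 3 + 3 + 3 + 3; product 3*3*3*3 = 81.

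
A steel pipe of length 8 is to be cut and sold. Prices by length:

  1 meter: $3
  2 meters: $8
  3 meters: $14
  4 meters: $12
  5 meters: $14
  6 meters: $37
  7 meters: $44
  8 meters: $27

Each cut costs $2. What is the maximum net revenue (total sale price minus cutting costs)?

45

Build net[k] bottom-up: net[k] = max over allowed piece i of (p[i] + net[k−i]) − 2 per cut.
net[1] = 3
net[2] = max(3+3-2, 8+0) = 8
net[3] = max(3+8-2, 8+3-2, 14+0) = 14
net[4] = max(3+14-2, 8+8-2, 14+3-2, 12+0) = 15
net[5] = max(3+15-2, 8+14-2, 14+8-2, 12+3-2, 14+0) = 20
net[6] = max(3+20-2, 8+15-2, 14+14-2, 12+8-2, 14+3-2, 37+0) = 37
net[7] = max(3+37-2, 8+20-2, 14+15-2, …, 37+3-2, 44+0) = 44
net[8] = max(3+44-2, 8+37-2, 14+20-2, …, 44+3-2, 27+0) = 45
One optimal plan: pieces 7 + 1 (1 cut) → $47 − $2 = $45.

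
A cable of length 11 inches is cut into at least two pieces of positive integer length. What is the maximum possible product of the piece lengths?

Fill f[k] for k=2..11: at each k try every first piece i and multiply by the better of (k−i) uncut or f[k−i].
Small cases: f[2]=1, f[3]=2, f[4]=4, f[5]=6.
f[6] = max(1·6, 2·4, 3·3, 4·2, 5·1) = 9
f[7] = max(1·9, 2·6, 3·4, 4·3, 5·2, 6·1) = 12
f[8] = max(1·12, 2·9, 3·6, …, 6·2, 7·1) = 18
f[9] = max(1·18, 2·12, 3·9, …, 7·2, 8·1) = 27
f[10] = max(1·27, 2·18, 3·12, …, 8·2, 9·1) = 36
f[11] = max(1·36, 2·27, 3·18, …, 9·2, 10·1) = 54
One optimal split: 3 + 3 + 3 + 2; product 3·3·3·2 = 54.

54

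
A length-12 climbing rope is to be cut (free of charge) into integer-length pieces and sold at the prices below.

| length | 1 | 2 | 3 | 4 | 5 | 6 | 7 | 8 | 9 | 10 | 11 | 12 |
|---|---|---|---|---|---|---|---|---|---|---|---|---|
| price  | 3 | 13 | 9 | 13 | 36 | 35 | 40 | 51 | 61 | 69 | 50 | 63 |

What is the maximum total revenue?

85

Build v[k] bottom-up: v[k] = max over allowed piece i of (p[i] + v[k−i]).
v[1] = 3
v[2] = 13
v[3] = 16  (first piece 1, then v[2]=13)
v[4] = 26  (first piece 2, then v[2]=13)
v[5] = 36
v[6] = 39  (first piece 1, then v[5]=36)
v[7] = 49  (first piece 2, then v[5]=36)
v[8] = 52  (first piece 1, then v[7]=49)
v[9] = 62  (first piece 2, then v[7]=49)
v[10] = 72  (first piece 5, then v[5]=36)
v[11] = 75  (first piece 1, then v[10]=72)
v[12] = 85  (first piece 2, then v[10]=72)
One optimal cutting: 5 + 5 + 2 → €36 + €36 + €13 = €85.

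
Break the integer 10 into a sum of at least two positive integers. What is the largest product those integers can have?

36

Fill m[k] for k=2..10: at each k try every first piece i and multiply by the better of (k−i) uncut or m[k−i].
m[2] = 1·max(1,0) = 1·1 = 1
m[3] = 1·max(2,1) = 1·2 = 2
m[4] = 2·max(2,1) = 2·2 = 4
m[5] = 2·max(3,2) = 2·3 = 6
m[6] = 3·max(3,2) = 3·3 = 9
m[7] = 2·max(5,6) = 2·6 = 12
m[8] = 2·max(6,9) = 2·9 = 18
m[9] = 3·max(6,9) = 3·9 = 27
m[10] = 2·max(8,18) = 2·18 = 36
One optimal split: 3 + 3 + 2 + 2; product 3·3·2·2 = 36.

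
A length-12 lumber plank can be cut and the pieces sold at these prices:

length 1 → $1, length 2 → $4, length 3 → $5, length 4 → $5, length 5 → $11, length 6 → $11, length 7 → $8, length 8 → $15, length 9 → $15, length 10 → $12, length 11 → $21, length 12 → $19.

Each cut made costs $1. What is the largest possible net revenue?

Build v[k] bottom-up: v[k] = max over allowed piece i of (p[i] + v[k−i]) − 1 per cut.
v[1] = 1
v[2] = max(1+1-1, 4+0) = 4
v[3] = max(1+4-1, 4+1-1, 5+0) = 5
v[4] = max(1+5-1, 4+4-1, 5+1-1, 5+0) = 7
v[5] = max(1+7-1, 4+5-1, 5+4-1, 5+1-1, 11+0) = 11
v[6] = max(1+11-1, 4+7-1, 5+5-1, 5+4-1, 11+1-1, 11+0) = 11
v[7] = max(1+11-1, 4+11-1, 5+7-1, …, 11+1-1, 8+0) = 14
v[8] = max(1+14-1, 4+11-1, 5+11-1, …, 8+1-1, 15+0) = 15
v[9] = max(1+15-1, 4+14-1, 5+11-1, …, 15+1-1, 15+0) = 17
v[10] = max(1+17-1, 4+15-1, 5+14-1, …, 15+1-1, 12+0) = 21
v[11] = max(1+21-1, 4+17-1, 5+15-1, …, 12+1-1, 21+0) = 21
v[12] = max(1+21-1, 4+21-1, 5+17-1, …, 21+1-1, 19+0) = 24
One optimal plan: pieces 5 + 5 + 2 (2 cuts) → $26 − $2 = $24.

24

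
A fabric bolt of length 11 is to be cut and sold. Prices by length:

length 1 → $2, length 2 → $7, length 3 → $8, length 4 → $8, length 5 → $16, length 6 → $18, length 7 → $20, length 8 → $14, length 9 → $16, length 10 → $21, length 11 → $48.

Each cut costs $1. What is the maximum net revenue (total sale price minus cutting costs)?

Consider every possible first cut. v[k] is the best of p[i]+v[k−i] over all sellable i≤k, charging 1 whenever i<k.
v[1] = 2
v[2] = 7
v[3] = 8  (first piece 1, then v[2]=7)
v[4] = 13  (first piece 2, then v[2]=7)
v[5] = 16
v[6] = 19  (first piece 2, then v[4]=13)
v[7] = 22  (first piece 2, then v[5]=16)
v[8] = 25  (first piece 2, then v[6]=19)
v[9] = 28  (first piece 2, then v[7]=22)
v[10] = 31  (first piece 2, then v[8]=25)
v[11] = 48
Best is to make no cuts and sell whole for $48.

48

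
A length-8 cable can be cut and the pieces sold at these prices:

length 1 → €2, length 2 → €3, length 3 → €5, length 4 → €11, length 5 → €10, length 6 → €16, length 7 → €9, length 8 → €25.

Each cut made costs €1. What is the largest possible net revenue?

25

Build v[k] bottom-up: v[k] = max over allowed piece i of (p[i] + v[k−i]) − 1 per cut.
v[1] = 2
v[2] = 3  (first piece 1, then v[1]=2)
v[3] = 5
v[4] = 11
v[5] = 12  (first piece 1, then v[4]=11)
v[6] = 16
v[7] = 17  (first piece 1, then v[6]=16)
v[8] = 25
Best is to make no cuts and sell whole for €25.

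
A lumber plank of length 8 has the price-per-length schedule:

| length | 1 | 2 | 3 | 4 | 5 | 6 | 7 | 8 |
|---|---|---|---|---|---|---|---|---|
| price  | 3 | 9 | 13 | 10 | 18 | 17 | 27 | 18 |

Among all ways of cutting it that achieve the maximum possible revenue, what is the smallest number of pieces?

Consider every possible first cut. r[k] is the best of p[i]+r[k−i] over all sellable i≤k.
r[1] = 3
r[2] = max(3+3, 9+0) = 9
r[3] = max(3+9, 9+3, 13+0) = 13
r[4] = max(3+13, 9+9, 13+3, 10+0) = 18
r[5] = max(3+18, 9+13, 13+9, 10+3, 18+0) = 22
r[6] = max(3+22, 9+18, 13+13, 10+9, 18+3, 17+0) = 27
r[7] = max(3+27, 9+22, 13+18, …, 17+3, 27+0) = 31
r[8] = max(3+31, 9+27, 13+22, …, 27+3, 18+0) = 36
Maximum revenue is $36.
Now minimize piece count subject to staying optimal: for each k, pieces[k] = 1 + min over i with p[i]+r[k−i]=r[k] of pieces[k−i].
pieces[5] = 2
pieces[6] = 3
pieces[7] = 3
pieces[8] = 4

4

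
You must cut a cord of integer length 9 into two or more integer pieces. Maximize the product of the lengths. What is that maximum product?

27

Fill P[k] for k=2..9: at each k try every first piece i and multiply by the better of (k−i) uncut or P[k−i].
P[2] = 1×max(1,0) = 1×1 = 1
P[3] = max(1×2, 2×1) = 2
P[4] = max(1×3, 2×2, 3×1) = 4
P[5] = max(1×4, 2×3, 3×2, 4×1) = 6
P[6] = max(1×6, 2×4, 3×3, 4×2, 5×1) = 9
P[7] = max(1×9, 2×6, 3×4, 4×3, 5×2, 6×1) = 12
P[8] = max(1×12, 2×9, 3×6, …, 6×2, 7×1) = 18
P[9] = max(1×18, 2×12, 3×9, …, 7×2, 8×1) = 27
One optimal split: 3 + 3 + 3; product 3×3×3 = 27.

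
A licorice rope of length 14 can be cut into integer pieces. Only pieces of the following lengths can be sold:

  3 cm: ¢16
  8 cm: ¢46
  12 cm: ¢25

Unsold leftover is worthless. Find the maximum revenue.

Build best[k] bottom-up: best[k] = max over allowed piece i of (p[i] + best[k−i]).
best[1] = 0
best[2] = 0
best[3] = 16
best[4] = 16
best[5] = 16
best[6] = 32  (first piece 3, then best[3]=16)
best[7] = 32
best[8] = max(16+16, 46+0) = 46
best[9] = max(16+32, 46+0) = 48
best[10] = max(16+32, 46+0) = 48
best[11] = max(16+46, 46+16) = 62
best[12] = max(16+48, 46+16, 25+0) = 64
best[13] = max(16+48, 46+16, 25+0) = 64
best[14] = max(16+62, 46+32, 25+0) = 78
One optimal cutting: 8 + 3 + 3 → ¢78.

78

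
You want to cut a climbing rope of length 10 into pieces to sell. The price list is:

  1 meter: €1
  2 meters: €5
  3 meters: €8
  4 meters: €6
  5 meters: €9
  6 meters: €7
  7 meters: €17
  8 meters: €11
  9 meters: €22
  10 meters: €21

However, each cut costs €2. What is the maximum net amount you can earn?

23

Consider every possible first cut. net[k] is the best of p[i]+net[k−i] over all sellable i≤k, charging 2 whenever i<k.
net[1] = 1
net[2] = 5
net[3] = 8
net[4] = 8  (first piece 2, then net[2]=5)
net[5] = 11  (first piece 2, then net[3]=8)
net[6] = 14  (first piece 3, then net[3]=8)
net[7] = 17
net[8] = 17  (first piece 2, then net[6]=14)
net[9] = 22
net[10] = 23  (first piece 3, then net[7]=17)
One optimal plan: pieces 7 + 3 (1 cut) → €25 − €2 = €23.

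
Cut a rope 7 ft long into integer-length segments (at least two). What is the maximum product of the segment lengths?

Define m[k] = max over 1≤i<k of i · max(k−i, m[k−i]); the inner max lets the remainder stay uncut if that's better.
m[2] = 1*max(1,0) = 1*1 = 1
m[3] = max(1*2, 2*1) = 2
m[4] = max(1*3, 2*2, 3*1) = 4
m[5] = max(1*4, 2*3, 3*2, 4*1) = 6
m[6] = max(1*6, 2*4, 3*3, 4*2, 5*1) = 9
m[7] = max(1*9, 2*6, 3*4, 4*3, 5*2, 6*1) = 12
One optimal split: 3 + 2 + 2; product 3*2*2 = 12.

12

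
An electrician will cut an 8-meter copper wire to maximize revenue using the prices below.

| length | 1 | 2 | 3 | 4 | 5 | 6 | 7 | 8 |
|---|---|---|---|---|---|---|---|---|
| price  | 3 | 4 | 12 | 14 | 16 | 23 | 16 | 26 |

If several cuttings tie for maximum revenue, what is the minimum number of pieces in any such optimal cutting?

4

Consider every possible first cut. r[k] is the best of p[i]+r[k−i] over all sellable i≤k.
r[1] = 3
r[2] = max(3+3, 4+0) = 6
r[3] = max(3+6, 4+3, 12+0) = 12
r[4] = max(3+12, 4+6, 12+3, 14+0) = 15
r[5] = max(3+15, 4+12, 12+6, 14+3, 16+0) = 18
r[6] = max(3+18, 4+15, 12+12, 14+6, 16+3, 23+0) = 24
r[7] = max(3+24, 4+18, 12+15, …, 23+3, 16+0) = 27
r[8] = max(3+27, 4+24, 12+18, …, 16+3, 26+0) = 30
Maximum revenue is €30.
Now minimize piece count subject to staying optimal: for each k, pieces[k] = 1 + min over i with p[i]+r[k−i]=r[k] of pieces[k−i].
pieces[5] = 3
pieces[6] = 2
pieces[7] = 3
pieces[8] = 4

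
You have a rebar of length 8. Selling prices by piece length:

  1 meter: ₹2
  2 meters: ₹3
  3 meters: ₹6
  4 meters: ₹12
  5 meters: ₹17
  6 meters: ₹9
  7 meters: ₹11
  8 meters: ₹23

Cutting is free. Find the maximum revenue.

24

Build r[k] bottom-up: r[k] = max over allowed piece i of (p[i] + r[k−i]).
r[1] = 2
r[2] = 4  (first piece 1, then r[1]=2)
r[3] = 6  (first piece 1, then r[2]=4)
r[4] = 12
r[5] = 17
r[6] = 19  (first piece 1, then r[5]=17)
r[7] = 21  (first piece 1, then r[6]=19)
r[8] = 24  (first piece 4, then r[4]=12)
One optimal cutting: 4 + 4 → ₹12 + ₹12 = ₹24.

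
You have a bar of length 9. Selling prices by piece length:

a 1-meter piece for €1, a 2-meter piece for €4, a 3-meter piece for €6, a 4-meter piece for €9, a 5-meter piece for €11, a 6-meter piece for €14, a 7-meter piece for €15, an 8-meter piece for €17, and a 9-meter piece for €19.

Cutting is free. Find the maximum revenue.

20

Let best[k] be the best obtainable value from length k. For each k, try every first piece i and keep the best of price[i] + best[k−i].
best[1] = 1
best[2] = max(1+1, 4+0) = 4
best[3] = max(1+4, 4+1, 6+0) = 6
best[4] = max(1+6, 4+4, 6+1, 9+0) = 9
best[5] = max(1+9, 4+6, 6+4, 9+1, 11+0) = 11
best[6] = max(1+11, 4+9, 6+6, 9+4, 11+1, 14+0) = 14
best[7] = max(1+14, 4+11, 6+9, …, 14+1, 15+0) = 15
best[8] = max(1+15, 4+14, 6+11, …, 15+1, 17+0) = 18
best[9] = max(1+18, 4+15, 6+14, …, 17+1, 19+0) = 20
One optimal cutting: 6 + 3 → €14 + €6 = €20.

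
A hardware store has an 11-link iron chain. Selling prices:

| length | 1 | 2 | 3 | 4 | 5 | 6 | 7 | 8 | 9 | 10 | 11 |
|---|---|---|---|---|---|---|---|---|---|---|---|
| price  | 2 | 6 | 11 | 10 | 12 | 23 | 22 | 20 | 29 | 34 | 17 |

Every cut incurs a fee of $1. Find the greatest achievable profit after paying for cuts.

38

Let v[k] be the best obtainable value from length k. For each k, try every first piece i and keep the best of price[i] + v[k−i] minus the 1 cut fee when i<k.
v[1] = 2
v[2] = max(2+2-1, 6+0) = 6
v[3] = max(2+6-1, 6+2-1, 11+0) = 11
v[4] = max(2+11-1, 6+6-1, 11+2-1, 10+0) = 12
v[5] = max(2+12-1, 6+11-1, 11+6-1, 10+2-1, 12+0) = 16
v[6] = max(2+16-1, 6+12-1, 11+11-1, 10+6-1, 12+2-1, 23+0) = 23
v[7] = max(2+23-1, 6+16-1, 11+12-1, …, 23+2-1, 22+0) = 24
v[8] = max(2+24-1, 6+23-1, 11+16-1, …, 22+2-1, 20+0) = 28
v[9] = max(2+28-1, 6+24-1, 11+23-1, …, 20+2-1, 29+0) = 33
v[10] = max(2+33-1, 6+28-1, 11+24-1, …, 29+2-1, 34+0) = 34
v[11] = max(2+34-1, 6+33-1, 11+28-1, …, 34+2-1, 17+0) = 38
One optimal plan: pieces 6 + 3 + 2 (2 cuts) → $40 − $2 = $38.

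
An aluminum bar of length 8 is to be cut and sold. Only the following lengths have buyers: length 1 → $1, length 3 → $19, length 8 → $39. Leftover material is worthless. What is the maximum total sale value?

40

Let best[k] be the best obtainable value from length k. For each k, try every first piece i and keep the best of price[i] + best[k−i].
best[1] = 1
best[2] = 2  (first piece 1, then best[1]=1)
best[3] = 19
best[4] = 20  (first piece 1, then best[3]=19)
best[5] = 21  (first piece 1, then best[4]=20)
best[6] = 38  (first piece 3, then best[3]=19)
best[7] = 39  (first piece 1, then best[6]=38)
best[8] = 40  (first piece 1, then best[7]=39)
One optimal cutting: 3 + 3 + 1 + 1 → $40.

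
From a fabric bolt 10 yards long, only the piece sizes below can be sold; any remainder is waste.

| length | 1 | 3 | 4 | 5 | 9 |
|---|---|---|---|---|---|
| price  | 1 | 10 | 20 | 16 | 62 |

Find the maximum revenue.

63

Build best[k] bottom-up: best[k] = max over allowed piece i of (p[i] + best[k−i]).
best[1] = 1
best[2] = 2  (first piece 1, then best[1]=1)
best[3] = max(1+2, 10+0) = 10
best[4] = max(1+10, 10+1, 20+0) = 20
best[5] = max(1+20, 10+2, 20+1, 16+0) = 21
best[6] = max(1+21, 10+10, 20+2, 16+1) = 22
best[7] = max(1+22, 10+20, 20+10, 16+2) = 30
best[8] = max(1+30, 10+21, 20+20, 16+10) = 40
best[9] = max(1+40, 10+22, 20+21, 16+20, 62+0) = 62
best[10] = max(1+62, 10+30, 20+22, 16+21, 62+1) = 63
One optimal cutting: 9 + 1 → $63.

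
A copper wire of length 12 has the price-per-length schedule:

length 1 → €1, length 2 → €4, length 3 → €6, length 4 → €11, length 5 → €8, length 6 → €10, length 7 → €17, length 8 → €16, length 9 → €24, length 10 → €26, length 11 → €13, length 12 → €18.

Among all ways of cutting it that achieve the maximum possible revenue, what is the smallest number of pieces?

3

Let r[k] be the best obtainable value from length k. For each k, try every first piece i and keep the best of price[i] + r[k−i].
r[1] = 1
r[2] = 4
r[3] = 6
r[4] = 11
r[5] = 12  (first piece 1, then r[4]=11)
r[6] = 15  (first piece 2, then r[4]=11)
r[7] = 17  (first piece 3, then r[4]=11)
r[8] = 22  (first piece 4, then r[4]=11)
r[9] = 24
r[10] = 26  (first piece 2, then r[8]=22)
r[11] = 28  (first piece 2, then r[9]=24)
r[12] = 33  (first piece 4, then r[8]=22)
Maximum revenue is €33.
Now minimize piece count subject to staying optimal: for each k, pieces[k] = 1 + min over i with p[i]+r[k−i]=r[k] of pieces[k−i].
pieces[9] = 1
pieces[10] = 1
pieces[11] = 2
pieces[12] = 3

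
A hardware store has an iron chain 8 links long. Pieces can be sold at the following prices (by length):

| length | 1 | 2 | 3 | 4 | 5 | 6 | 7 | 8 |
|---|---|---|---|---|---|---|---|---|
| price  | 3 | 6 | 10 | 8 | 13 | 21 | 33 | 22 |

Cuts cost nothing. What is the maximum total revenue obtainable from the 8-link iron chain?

Build r[k] bottom-up: r[k] = max over allowed piece i of (p[i] + r[k−i]).
r[1] = 3
r[2] = 6  (first piece 1, then r[1]=3)
r[3] = 10
r[4] = 13  (first piece 1, then r[3]=10)
r[5] = 16  (first piece 1, then r[4]=13)
r[6] = 21
r[7] = 33
r[8] = 36  (first piece 1, then r[7]=33)
One optimal cutting: 7 + 1 → $33 + $3 = $36.

36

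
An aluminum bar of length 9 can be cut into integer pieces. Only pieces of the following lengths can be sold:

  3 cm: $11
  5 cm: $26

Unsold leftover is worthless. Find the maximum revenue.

Let best[k] be the best obtainable value from length k. For each k, try every first piece i and keep the best of price[i] + best[k−i].
best[1] = 0
best[2] = 0
best[3] = 11
best[4] = 11
best[5] = max(11+0, 26+0) = 26
best[6] = max(11+11, 26+0) = 26
best[7] = max(11+11, 26+0) = 26
best[8] = max(11+26, 26+11) = 37
best[9] = max(11+26, 26+11) = 37
One optimal cutting: pieces 5 + 3 with 1 cm of scrap → $37.

37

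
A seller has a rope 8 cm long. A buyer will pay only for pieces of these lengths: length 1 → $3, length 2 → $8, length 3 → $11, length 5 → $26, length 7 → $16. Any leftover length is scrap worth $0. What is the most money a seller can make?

Consider every possible first cut. r[k] is the best of p[i]+r[k−i] over all sellable i≤k.
r[1] = 3
r[2] = max(3+3, 8+0) = 8
r[3] = max(3+8, 8+3, 11+0) = 11
r[4] = max(3+11, 8+8, 11+3) = 16
r[5] = max(3+16, 8+11, 11+8, 26+0) = 26
r[6] = max(3+26, 8+16, 11+11, 26+3) = 29
r[7] = max(3+29, 8+26, 11+16, 26+8, 16+0) = 34
r[8] = max(3+34, 8+29, 11+26, 26+11, 16+3) = 37
One optimal cutting: 5 + 2 + 1 → $37.

37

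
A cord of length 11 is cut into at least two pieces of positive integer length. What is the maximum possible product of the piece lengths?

54

Define g[k] = max over 1≤i<k of i · max(k−i, g[k−i]); the inner max lets the remainder stay uncut if that's better.
Small cases: g[2]=1, g[3]=2, g[4]=4, g[5]=6, g[6]=9.
g[7] = 2·max(5,6) = 2·6 = 12
g[8] = 2·max(6,9) = 2·9 = 18
g[9] = 3·max(6,9) = 3·9 = 27
g[10] = 2·max(8,18) = 2·18 = 36
g[11] = 2·max(9,27) = 2·27 = 54
One optimal split: 3 + 3 + 3 + 2; product 3·3·3·2 = 54.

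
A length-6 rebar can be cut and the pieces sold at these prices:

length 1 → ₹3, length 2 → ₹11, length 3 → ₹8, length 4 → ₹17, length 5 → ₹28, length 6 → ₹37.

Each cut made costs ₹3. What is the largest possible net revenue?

Consider every possible first cut. r[k] is the best of p[i]+r[k−i] over all sellable i≤k, charging 3 whenever i<k.
r[1] = 3
r[2] = max(3+3-3, 11+0) = 11
r[3] = max(3+11-3, 11+3-3, 8+0) = 11
r[4] = max(3+11-3, 11+11-3, 8+3-3, 17+0) = 19
r[5] = max(3+19-3, 11+11-3, 8+11-3, 17+3-3, 28+0) = 28
r[6] = max(3+28-3, 11+19-3, 8+11-3, 17+11-3, 28+3-3, 37+0) = 37
Best is to make no cuts and sell whole for ₹37.

37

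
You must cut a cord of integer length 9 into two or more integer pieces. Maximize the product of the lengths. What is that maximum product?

Let P[k] be the best product for length k (with at least one cut). For each first piece i, the rest contributes max(k−i, P[k−i]).
Small cases: P[2]=1, P[3]=2, P[4]=4.
P[5] = 2×max(3,2) = 2×3 = 6
P[6] = 3×max(3,2) = 3×3 = 9
P[7] = 2×max(5,6) = 2×6 = 12
P[8] = 2×max(6,9) = 2×9 = 18
P[9] = 3×max(6,9) = 3×9 = 27
One optimal split: 3 + 3 + 3; product 3×3×3 = 27.

27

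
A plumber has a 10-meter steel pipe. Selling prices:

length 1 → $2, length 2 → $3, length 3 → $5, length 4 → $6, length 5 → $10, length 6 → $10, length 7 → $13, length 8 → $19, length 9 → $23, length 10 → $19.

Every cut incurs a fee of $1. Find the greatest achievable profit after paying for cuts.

24

Consider every possible first cut. v[k] is the best of p[i]+v[k−i] over all sellable i≤k, charging 1 whenever i<k.
v[1] = 2
v[2] = 3  (first piece 1, then v[1]=2)
v[3] = 5
v[4] = 6  (first piece 1, then v[3]=5)
v[5] = 10
v[6] = 11  (first piece 1, then v[5]=10)
v[7] = 13
v[8] = 19
v[9] = 23
v[10] = 24  (first piece 1, then v[9]=23)
One optimal plan: pieces 9 + 1 (1 cut) → $25 − $1 = $24.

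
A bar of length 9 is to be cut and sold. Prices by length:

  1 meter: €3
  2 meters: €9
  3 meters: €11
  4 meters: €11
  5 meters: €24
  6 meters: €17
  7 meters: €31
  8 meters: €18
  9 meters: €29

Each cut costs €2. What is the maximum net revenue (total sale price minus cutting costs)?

38

Consider every possible first cut. v[k] is the best of p[i]+v[k−i] over all sellable i≤k, charging 2 whenever i<k.
v[1] = 3
v[2] = max(3+3-2, 9+0) = 9
v[3] = max(3+9-2, 9+3-2, 11+0) = 11
v[4] = max(3+11-2, 9+9-2, 11+3-2, 11+0) = 16
v[5] = max(3+16-2, 9+11-2, 11+9-2, 11+3-2, 24+0) = 24
v[6] = max(3+24-2, 9+16-2, 11+11-2, 11+9-2, 24+3-2, 17+0) = 25
v[7] = max(3+25-2, 9+24-2, 11+16-2, …, 17+3-2, 31+0) = 31
v[8] = max(3+31-2, 9+25-2, 11+24-2, …, 31+3-2, 18+0) = 33
v[9] = max(3+33-2, 9+31-2, 11+25-2, …, 18+3-2, 29+0) = 38
One optimal plan: pieces 5 + 2 + 2 (2 cuts) → €42 − €4 = €38.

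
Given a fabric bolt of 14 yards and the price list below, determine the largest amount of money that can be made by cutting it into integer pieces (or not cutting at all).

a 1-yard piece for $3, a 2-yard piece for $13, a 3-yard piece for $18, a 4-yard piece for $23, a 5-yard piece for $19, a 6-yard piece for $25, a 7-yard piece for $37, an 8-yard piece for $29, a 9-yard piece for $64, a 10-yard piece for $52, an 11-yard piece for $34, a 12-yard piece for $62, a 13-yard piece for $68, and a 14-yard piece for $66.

Build R[k] bottom-up: R[k] = max over allowed piece i of (p[i] + R[k−i]).
R[1] = 3
R[2] = max(3+3, 13+0) = 13
R[3] = max(3+13, 13+3, 18+0) = 18
R[4] = max(3+18, 13+13, 18+3, 23+0) = 26
R[5] = max(3+26, 13+18, 18+13, 23+3, 19+0) = 31
R[6] = max(3+31, 13+26, 18+18, 23+13, 19+3, 25+0) = 39
R[7] = max(3+39, 13+31, 18+26, …, 25+3, 37+0) = 44
R[8] = max(3+44, 13+39, 18+31, …, 37+3, 29+0) = 52
R[9] = max(3+52, 13+44, 18+39, …, 29+3, 64+0) = 64
R[10] = max(3+64, 13+52, 18+44, …, 64+3, 52+0) = 67
R[11] = max(3+67, 13+64, 18+52, …, 52+3, 34+0) = 77
R[12] = max(3+77, 13+67, 18+64, …, 34+3, 62+0) = 82
R[13] = max(3+82, 13+77, 18+67, …, 62+3, 68+0) = 90
R[14] = max(3+90, 13+82, 18+77, …, 68+3, 66+0) = 95
One optimal cutting: 9 + 3 + 2 → $64 + $18 + $13 = $95.

95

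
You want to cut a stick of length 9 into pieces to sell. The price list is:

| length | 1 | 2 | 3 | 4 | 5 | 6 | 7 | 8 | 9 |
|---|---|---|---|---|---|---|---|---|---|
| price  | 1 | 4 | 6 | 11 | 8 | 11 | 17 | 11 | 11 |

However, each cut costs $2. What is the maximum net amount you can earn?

19

Let net[k] be the best obtainable value from length k. For each k, try every first piece i and keep the best of price[i] + net[k−i] minus the 2 cut fee when i<k.
net[1] = 1
net[2] = 4
net[3] = 6
net[4] = 11
net[5] = 10  (first piece 1, then net[4]=11)
net[6] = 13  (first piece 2, then net[4]=11)
net[7] = 17
net[8] = 20  (first piece 4, then net[4]=11)
net[9] = 19  (first piece 1, then net[8]=20)
One optimal plan: pieces 4 + 4 + 1 (2 cuts) → $23 − $4 = $19.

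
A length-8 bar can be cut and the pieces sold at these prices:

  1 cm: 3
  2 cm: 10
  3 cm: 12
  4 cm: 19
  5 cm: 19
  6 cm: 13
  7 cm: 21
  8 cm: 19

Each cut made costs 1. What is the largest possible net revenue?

Let v[k] be the best obtainable value from length k. For each k, try every first piece i and keep the best of price[i] + v[k−i] minus the 1 cut fee when i<k.
v[1] = 3
v[2] = 10
v[3] = 12  (first piece 1, then v[2]=10)
v[4] = 19  (first piece 2, then v[2]=10)
v[5] = 21  (first piece 1, then v[4]=19)
v[6] = 28  (first piece 2, then v[4]=19)
v[7] = 30  (first piece 1, then v[6]=28)
v[8] = 37  (first piece 2, then v[6]=28)
One optimal plan: pieces 2 + 2 + 2 + 2 (3 cuts) → 40 − 3 = 37.

37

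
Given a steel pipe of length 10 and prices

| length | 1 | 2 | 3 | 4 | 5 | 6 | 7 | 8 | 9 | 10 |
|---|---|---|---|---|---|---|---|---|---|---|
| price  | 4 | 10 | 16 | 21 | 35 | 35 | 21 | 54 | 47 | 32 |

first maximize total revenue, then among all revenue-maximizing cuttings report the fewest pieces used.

Build r[k] bottom-up: r[k] = max over allowed piece i of (p[i] + r[k−i]).
r[1] = 4
r[2] = 10
r[3] = 16
r[4] = 21
r[5] = 35
r[6] = 39  (first piece 1, then r[5]=35)
r[7] = 45  (first piece 2, then r[5]=35)
r[8] = 54
r[9] = 58  (first piece 1, then r[8]=54)
r[10] = 70  (first piece 5, then r[5]=35)
Maximum revenue is $70.
Now minimize piece count subject to staying optimal: for each k, pieces[k] = 1 + min over i with p[i]+r[k−i]=r[k] of pieces[k−i].
pieces[7] = 2
pieces[8] = 1
pieces[9] = 2
pieces[10] = 2

2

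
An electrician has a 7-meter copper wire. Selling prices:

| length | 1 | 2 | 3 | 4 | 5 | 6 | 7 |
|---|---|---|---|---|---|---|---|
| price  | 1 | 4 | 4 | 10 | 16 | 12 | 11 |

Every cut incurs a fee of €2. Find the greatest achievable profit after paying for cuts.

Let v[k] be the best obtainable value from length k. For each k, try every first piece i and keep the best of price[i] + v[k−i] minus the 2 cut fee when i<k.
v[1] = 1
v[2] = 4
v[3] = 4
v[4] = 10
v[5] = 16
v[6] = 15  (first piece 1, then v[5]=16)
v[7] = 18  (first piece 2, then v[5]=16)
One optimal plan: pieces 5 + 2 (1 cut) → €20 − €2 = €18.

18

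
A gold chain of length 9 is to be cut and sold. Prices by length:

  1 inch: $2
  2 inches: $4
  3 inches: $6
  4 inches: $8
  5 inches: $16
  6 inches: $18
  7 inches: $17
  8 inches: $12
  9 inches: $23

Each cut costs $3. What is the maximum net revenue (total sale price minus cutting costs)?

23

Consider every possible first cut. r[k] is the best of p[i]+r[k−i] over all sellable i≤k, charging 3 whenever i<k.
r[1] = 2
r[2] = max(2+2-3, 4+0) = 4
r[3] = max(2+4-3, 4+2-3, 6+0) = 6
r[4] = max(2+6-3, 4+4-3, 6+2-3, 8+0) = 8
r[5] = max(2+8-3, 4+6-3, 6+4-3, 8+2-3, 16+0) = 16
r[6] = max(2+16-3, 4+8-3, 6+6-3, 8+4-3, 16+2-3, 18+0) = 18
r[7] = max(2+18-3, 4+16-3, 6+8-3, …, 18+2-3, 17+0) = 17
r[8] = max(2+17-3, 4+18-3, 6+16-3, …, 17+2-3, 12+0) = 19
r[9] = max(2+19-3, 4+17-3, 6+18-3, …, 12+2-3, 23+0) = 23
Best is to make no cuts and sell whole for $23.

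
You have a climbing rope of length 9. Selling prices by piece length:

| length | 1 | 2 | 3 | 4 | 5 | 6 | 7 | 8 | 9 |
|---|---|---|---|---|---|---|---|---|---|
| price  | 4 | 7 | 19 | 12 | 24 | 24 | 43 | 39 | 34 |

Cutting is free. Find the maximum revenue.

Let v[k] be the best obtainable value from length k. For each k, try every first piece i and keep the best of price[i] + v[k−i].
v[1] = 4
v[2] = 8  (first piece 1, then v[1]=4)
v[3] = 19
v[4] = 23  (first piece 1, then v[3]=19)
v[5] = 27  (first piece 1, then v[4]=23)
v[6] = 38  (first piece 3, then v[3]=19)
v[7] = 43
v[8] = 47  (first piece 1, then v[7]=43)
v[9] = 57  (first piece 3, then v[6]=38)
One optimal cutting: 3 + 3 + 3 → €19 + €19 + €19 = €57.

57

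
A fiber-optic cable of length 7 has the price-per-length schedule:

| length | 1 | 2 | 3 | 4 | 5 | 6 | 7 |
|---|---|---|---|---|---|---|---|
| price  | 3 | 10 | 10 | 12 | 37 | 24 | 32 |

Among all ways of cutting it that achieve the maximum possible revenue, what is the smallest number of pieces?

Build r[k] bottom-up: r[k] = max over allowed piece i of (p[i] + r[k−i]).
r[1] = 3
r[2] = max(3+3, 10+0) = 10
r[3] = max(3+10, 10+3, 10+0) = 13
r[4] = max(3+13, 10+10, 10+3, 12+0) = 20
r[5] = max(3+20, 10+13, 10+10, 12+3, 37+0) = 37
r[6] = max(3+37, 10+20, 10+13, 12+10, 37+3, 24+0) = 40
r[7] = max(3+40, 10+37, 10+20, …, 24+3, 32+0) = 47
Maximum revenue is $47.
Now minimize piece count subject to staying optimal: for each k, pieces[k] = 1 + min over i with p[i]+r[k−i]=r[k] of pieces[k−i].
pieces[4] = 2
pieces[5] = 1
pieces[6] = 2
pieces[7] = 2

2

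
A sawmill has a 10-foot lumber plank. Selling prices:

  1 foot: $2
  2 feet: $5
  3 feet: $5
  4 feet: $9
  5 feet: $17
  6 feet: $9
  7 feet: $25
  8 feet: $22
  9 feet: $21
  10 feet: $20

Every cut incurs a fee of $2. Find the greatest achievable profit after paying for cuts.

Let v[k] be the best obtainable value from length k. For each k, try every first piece i and keep the best of price[i] + v[k−i] minus the 2 cut fee when i<k.
v[1] = 2
v[2] = max(2+2-2, 5+0) = 5
v[3] = max(2+5-2, 5+2-2, 5+0) = 5
v[4] = max(2+5-2, 5+5-2, 5+2-2, 9+0) = 9
v[5] = max(2+9-2, 5+5-2, 5+5-2, 9+2-2, 17+0) = 17
v[6] = max(2+17-2, 5+9-2, 5+5-2, 9+5-2, 17+2-2, 9+0) = 17
v[7] = max(2+17-2, 5+17-2, 5+9-2, …, 9+2-2, 25+0) = 25
v[8] = max(2+25-2, 5+17-2, 5+17-2, …, 25+2-2, 22+0) = 25
v[9] = max(2+25-2, 5+25-2, 5+17-2, …, 22+2-2, 21+0) = 28
v[10] = max(2+28-2, 5+25-2, 5+25-2, …, 21+2-2, 20+0) = 32
One optimal plan: pieces 5 + 5 (1 cut) → $34 − $2 = $32.

32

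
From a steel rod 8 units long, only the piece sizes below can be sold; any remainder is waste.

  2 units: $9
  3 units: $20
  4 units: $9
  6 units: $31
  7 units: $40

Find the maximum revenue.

Let r[k] be the best obtainable value from length k. For each k, try every first piece i and keep the best of price[i] + r[k−i].
r[1] = 0
r[2] = 9
r[3] = 20
r[4] = 20
r[5] = 29  (first piece 2, then r[3]=20)
r[6] = 40  (first piece 3, then r[3]=20)
r[7] = 40
r[8] = 49  (first piece 2, then r[6]=40)
One optimal cutting: 3 + 3 + 2 → $49.

49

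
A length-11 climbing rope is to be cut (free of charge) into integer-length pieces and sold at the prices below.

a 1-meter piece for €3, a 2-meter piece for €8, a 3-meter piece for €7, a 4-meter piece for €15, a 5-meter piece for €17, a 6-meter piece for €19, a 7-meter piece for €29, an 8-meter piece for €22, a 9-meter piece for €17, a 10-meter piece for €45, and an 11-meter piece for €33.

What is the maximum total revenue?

48

Consider every possible first cut. R[k] is the best of p[i]+R[k−i] over all sellable i≤k.
R[1] = 3
R[2] = 8
R[3] = 11  (first piece 1, then R[2]=8)
R[4] = 16  (first piece 2, then R[2]=8)
R[5] = 19  (first piece 1, then R[4]=16)
R[6] = 24  (first piece 2, then R[4]=16)
R[7] = 29
R[8] = 32  (first piece 1, then R[7]=29)
R[9] = 37  (first piece 2, then R[7]=29)
R[10] = 45
R[11] = 48  (first piece 1, then R[10]=45)
One optimal cutting: 10 + 1 → €45 + €3 = €48.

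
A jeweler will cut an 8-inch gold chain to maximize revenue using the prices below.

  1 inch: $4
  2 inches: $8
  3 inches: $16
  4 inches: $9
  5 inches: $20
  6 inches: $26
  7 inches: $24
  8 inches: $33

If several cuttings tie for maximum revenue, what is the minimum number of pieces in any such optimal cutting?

Build r[k] bottom-up: r[k] = max over allowed piece i of (p[i] + r[k−i]).
r[1] = 4
r[2] = 8  (first piece 1, then r[1]=4)
r[3] = 16
r[4] = 20  (first piece 1, then r[3]=16)
r[5] = 24  (first piece 1, then r[4]=20)
r[6] = 32  (first piece 3, then r[3]=16)
r[7] = 36  (first piece 1, then r[6]=32)
r[8] = 40  (first piece 1, then r[7]=36)
Maximum revenue is $40.
Now minimize piece count subject to staying optimal: for each k, pieces[k] = 1 + min over i with p[i]+r[k−i]=r[k] of pieces[k−i].
pieces[5] = 2
pieces[6] = 2
pieces[7] = 3
pieces[8] = 3

3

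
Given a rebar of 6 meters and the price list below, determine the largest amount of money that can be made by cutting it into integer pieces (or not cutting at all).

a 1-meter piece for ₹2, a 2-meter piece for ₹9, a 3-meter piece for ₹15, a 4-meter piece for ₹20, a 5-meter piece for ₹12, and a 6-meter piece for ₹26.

Let best[k] be the best obtainable value from length k. For each k, try every first piece i and keep the best of price[i] + best[k−i].
best[1] = 2
best[2] = max(2+2, 9+0) = 9
best[3] = max(2+9, 9+2, 15+0) = 15
best[4] = max(2+15, 9+9, 15+2, 20+0) = 20
best[5] = max(2+20, 9+15, 15+9, 20+2, 12+0) = 24
best[6] = max(2+24, 9+20, 15+15, 20+9, 12+2, 26+0) = 30
One optimal cutting: 3 + 3 → ₹15 + ₹15 = ₹30.

30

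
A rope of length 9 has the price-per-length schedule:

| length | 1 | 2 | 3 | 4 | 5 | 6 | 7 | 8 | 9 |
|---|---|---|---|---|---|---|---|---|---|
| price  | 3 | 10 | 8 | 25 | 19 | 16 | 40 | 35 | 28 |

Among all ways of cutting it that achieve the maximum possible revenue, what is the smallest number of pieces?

Build r[k] bottom-up: r[k] = max over allowed piece i of (p[i] + r[k−i]).
r[1] = 3
r[2] = 10
r[3] = 13  (first piece 1, then r[2]=10)
r[4] = 25
r[5] = 28  (first piece 1, then r[4]=25)
r[6] = 35  (first piece 2, then r[4]=25)
r[7] = 40
r[8] = 50  (first piece 4, then r[4]=25)
r[9] = 53  (first piece 1, then r[8]=50)
Maximum revenue is $53.
Now minimize piece count subject to staying optimal: for each k, pieces[k] = 1 + min over i with p[i]+r[k−i]=r[k] of pieces[k−i].
pieces[6] = 2
pieces[7] = 1
pieces[8] = 2
pieces[9] = 3

3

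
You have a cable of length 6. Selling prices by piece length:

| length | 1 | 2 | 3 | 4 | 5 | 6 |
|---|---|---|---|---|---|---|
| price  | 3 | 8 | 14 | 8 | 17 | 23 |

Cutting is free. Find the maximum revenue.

Build best[k] bottom-up: best[k] = max over allowed piece i of (p[i] + best[k−i]).
best[1] = 3
best[2] = 8
best[3] = 14
best[4] = 17  (first piece 1, then best[3]=14)
best[5] = 22  (first piece 2, then best[3]=14)
best[6] = 28  (first piece 3, then best[3]=14)
One optimal cutting: 3 + 3 → 14 + 14 = 28.

28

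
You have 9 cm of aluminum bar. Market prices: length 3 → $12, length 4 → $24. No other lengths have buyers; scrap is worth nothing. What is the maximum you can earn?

48

Consider every possible first cut. f[k] is the best of p[i]+f[k−i] over all sellable i≤k.
f[1] = 0
f[2] = 0
f[3] = 12
f[4] = 24
f[5] = 24
f[6] = 24
f[7] = 36  (first piece 3, then f[4]=24)
f[8] = 48  (first piece 4, then f[4]=24)
f[9] = 48
One optimal cutting: pieces 4 + 4 with 1 cm of scrap → $48.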